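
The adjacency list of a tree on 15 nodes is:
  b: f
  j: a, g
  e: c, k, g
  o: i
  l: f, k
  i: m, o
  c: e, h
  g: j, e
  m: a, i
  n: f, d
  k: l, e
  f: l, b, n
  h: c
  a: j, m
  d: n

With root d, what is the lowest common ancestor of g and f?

Path g→root: g e k l f n d; path f→root: f n d.
First common node: f.

f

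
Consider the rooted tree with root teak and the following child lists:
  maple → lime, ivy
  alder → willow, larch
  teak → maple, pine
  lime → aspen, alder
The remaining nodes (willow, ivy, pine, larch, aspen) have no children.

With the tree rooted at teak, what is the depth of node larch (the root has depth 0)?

4

teak – maple – lime – alder – larch — 4 edges.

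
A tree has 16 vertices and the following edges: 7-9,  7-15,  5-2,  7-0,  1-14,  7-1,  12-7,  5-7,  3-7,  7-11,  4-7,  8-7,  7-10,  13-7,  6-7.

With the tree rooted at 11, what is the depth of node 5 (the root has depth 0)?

Path from 11 to 5: 11–7–5, which has 2 edges.

2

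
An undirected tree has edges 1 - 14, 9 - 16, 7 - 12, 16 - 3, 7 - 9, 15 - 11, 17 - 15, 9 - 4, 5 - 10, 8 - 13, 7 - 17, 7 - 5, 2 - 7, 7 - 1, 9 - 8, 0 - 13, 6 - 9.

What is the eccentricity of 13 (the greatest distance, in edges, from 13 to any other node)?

6

A farthest node from 13 is 11.
The path 13–8–9–7–17–15–11 has 6 edges.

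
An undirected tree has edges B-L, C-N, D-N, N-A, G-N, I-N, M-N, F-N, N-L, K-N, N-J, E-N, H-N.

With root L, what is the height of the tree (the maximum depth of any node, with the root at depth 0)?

2

The longest root-to-leaf path is L → N → I (2 edges).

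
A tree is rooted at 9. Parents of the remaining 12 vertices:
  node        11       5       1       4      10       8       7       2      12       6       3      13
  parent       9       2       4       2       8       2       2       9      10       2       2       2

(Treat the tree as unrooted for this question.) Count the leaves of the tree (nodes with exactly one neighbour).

8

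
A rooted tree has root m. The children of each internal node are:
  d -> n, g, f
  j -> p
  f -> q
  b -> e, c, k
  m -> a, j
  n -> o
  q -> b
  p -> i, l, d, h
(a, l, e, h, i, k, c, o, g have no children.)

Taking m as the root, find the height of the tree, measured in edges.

e sits deepest: m – j – p – d – f – q – b – e — 7 edges from the root.

7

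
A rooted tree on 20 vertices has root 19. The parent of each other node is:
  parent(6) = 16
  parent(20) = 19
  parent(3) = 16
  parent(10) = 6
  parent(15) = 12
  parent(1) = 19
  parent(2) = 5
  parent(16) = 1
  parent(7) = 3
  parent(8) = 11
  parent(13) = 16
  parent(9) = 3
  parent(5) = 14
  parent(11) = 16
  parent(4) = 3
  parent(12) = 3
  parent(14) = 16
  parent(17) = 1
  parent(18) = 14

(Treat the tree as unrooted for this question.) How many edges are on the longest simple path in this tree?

BFS from 15 reaches 2 last, at distance 6; BFS from 2 confirms no node is farther.
Path: 15–12–3–16–14–5–2.

6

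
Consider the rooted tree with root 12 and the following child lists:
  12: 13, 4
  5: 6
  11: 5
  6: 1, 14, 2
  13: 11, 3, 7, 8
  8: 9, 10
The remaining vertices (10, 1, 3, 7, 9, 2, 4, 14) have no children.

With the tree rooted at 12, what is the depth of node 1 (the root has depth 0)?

Climbing from 1 to the root: 1–6–5–11–13–12. That's 5 steps.

5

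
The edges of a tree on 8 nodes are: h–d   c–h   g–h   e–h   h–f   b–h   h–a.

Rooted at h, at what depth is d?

h → d — 1 edges.

1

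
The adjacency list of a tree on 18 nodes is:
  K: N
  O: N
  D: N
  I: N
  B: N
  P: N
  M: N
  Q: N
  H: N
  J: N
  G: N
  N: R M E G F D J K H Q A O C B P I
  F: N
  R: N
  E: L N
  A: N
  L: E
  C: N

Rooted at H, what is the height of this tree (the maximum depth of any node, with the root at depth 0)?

3

The longest root-to-leaf path is H-N-E-L (3 edges).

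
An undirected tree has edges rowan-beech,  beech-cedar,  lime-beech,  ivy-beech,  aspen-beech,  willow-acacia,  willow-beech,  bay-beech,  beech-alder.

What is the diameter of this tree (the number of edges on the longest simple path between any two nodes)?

3

BFS from acacia reaches alder last, at distance 3; BFS from alder confirms no node is farther.
Path: acacia-willow-beech-alder.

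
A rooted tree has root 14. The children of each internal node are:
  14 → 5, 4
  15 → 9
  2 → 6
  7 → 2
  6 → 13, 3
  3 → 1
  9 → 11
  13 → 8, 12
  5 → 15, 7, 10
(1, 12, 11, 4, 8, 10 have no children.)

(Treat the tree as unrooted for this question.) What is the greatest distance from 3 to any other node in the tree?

A farthest node from 3 is 11.
The path 3–6–2–7–5–15–9–11 has 7 edges.

7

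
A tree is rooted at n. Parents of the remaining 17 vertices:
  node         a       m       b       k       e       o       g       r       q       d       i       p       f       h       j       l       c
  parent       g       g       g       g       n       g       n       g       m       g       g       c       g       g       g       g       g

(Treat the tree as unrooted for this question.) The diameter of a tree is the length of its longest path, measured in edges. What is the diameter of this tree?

4

A longest path is e-n-g-c-p, with 4 edges.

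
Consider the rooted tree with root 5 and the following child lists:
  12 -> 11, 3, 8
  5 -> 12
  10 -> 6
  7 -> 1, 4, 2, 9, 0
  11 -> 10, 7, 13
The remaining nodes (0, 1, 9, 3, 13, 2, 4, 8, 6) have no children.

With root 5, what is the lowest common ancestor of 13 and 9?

11

13's ancestor chain is 13, 11, 12, 5 and 9's is 9, 7, 11, 12, 5; they first meet at 11.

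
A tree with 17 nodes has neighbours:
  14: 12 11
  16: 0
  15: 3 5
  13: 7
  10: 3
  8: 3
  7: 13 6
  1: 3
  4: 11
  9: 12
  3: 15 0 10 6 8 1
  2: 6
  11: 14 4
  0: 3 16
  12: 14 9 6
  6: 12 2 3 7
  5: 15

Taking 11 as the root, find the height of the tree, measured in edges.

6

A deepest node is 16, reached by 11 → 14 → 12 → 6 → 3 → 0 → 16.
That path has 6 edges, so the height is 6.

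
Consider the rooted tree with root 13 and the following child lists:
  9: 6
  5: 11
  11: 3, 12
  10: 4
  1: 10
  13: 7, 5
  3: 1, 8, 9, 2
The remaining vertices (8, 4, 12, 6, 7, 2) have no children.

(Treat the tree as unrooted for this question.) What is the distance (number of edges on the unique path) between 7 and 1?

5

7–13–5–11–3–1: 5 edges.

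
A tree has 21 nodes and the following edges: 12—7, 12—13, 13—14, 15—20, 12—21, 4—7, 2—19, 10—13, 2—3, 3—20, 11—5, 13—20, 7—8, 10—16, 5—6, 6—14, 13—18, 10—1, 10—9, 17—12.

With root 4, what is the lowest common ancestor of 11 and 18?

13

Ancestors of 11 (toward the root): 11, 5, 6, 14, 13, 12, 7, 4.
Ancestors of 18: 18, 13, 12, 7, 4.
The deepest node appearing in both lists is 13.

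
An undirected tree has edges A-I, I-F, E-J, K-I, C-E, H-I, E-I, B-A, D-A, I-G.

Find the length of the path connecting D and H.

3

D–A–I–H: 3 edges.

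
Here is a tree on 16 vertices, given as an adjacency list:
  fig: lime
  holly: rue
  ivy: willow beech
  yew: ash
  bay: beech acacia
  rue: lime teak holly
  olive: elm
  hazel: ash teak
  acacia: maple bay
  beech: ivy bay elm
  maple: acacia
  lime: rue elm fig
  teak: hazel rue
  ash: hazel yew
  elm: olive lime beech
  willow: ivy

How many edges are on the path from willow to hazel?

The path is willow–ivy–beech–elm–lime–rue–teak–hazel, which has 7 edges.

7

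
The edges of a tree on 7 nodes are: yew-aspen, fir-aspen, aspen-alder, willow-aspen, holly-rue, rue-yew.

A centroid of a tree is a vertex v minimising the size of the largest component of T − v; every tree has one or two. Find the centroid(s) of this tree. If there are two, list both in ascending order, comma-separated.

aspen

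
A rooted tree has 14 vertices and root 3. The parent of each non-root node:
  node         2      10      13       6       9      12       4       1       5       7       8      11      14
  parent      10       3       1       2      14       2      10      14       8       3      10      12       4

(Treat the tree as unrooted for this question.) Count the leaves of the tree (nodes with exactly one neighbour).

Exactly 6 nodes have a single neighbour: 5, 6, 7, 9, 11, 13.

6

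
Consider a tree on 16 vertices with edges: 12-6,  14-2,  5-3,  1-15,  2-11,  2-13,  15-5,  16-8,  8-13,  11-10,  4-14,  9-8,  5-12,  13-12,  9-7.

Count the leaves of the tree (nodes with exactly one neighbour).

7

Degree-1 nodes: 1, 3, 4, 6, 7, 10, 16 — 7 of them.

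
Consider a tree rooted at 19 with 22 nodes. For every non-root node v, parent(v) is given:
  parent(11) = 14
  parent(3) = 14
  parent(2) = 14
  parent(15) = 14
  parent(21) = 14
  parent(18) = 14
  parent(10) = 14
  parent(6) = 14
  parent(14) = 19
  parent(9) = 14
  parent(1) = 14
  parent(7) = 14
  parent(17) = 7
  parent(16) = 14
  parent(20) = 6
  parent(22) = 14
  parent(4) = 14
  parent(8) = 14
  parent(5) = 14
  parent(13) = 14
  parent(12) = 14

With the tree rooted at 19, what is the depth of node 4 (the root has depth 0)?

19 – 14 – 4 — 2 edges.

2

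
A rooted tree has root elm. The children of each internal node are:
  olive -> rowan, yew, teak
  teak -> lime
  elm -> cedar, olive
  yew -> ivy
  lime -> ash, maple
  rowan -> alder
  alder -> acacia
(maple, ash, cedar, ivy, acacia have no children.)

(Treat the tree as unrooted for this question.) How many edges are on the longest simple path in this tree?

6

Starting from acacia, a farthest node is maple at distance 6.
One longest path: acacia – alder – rowan – olive – teak – lime – maple.
So the diameter is 6.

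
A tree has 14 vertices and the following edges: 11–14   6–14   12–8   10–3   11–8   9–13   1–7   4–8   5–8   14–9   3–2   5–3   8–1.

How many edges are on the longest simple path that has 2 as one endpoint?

Distances from 2 peak at 7, attained at 13.
2 – 3 – 5 – 8 – 11 – 14 – 9 – 13

7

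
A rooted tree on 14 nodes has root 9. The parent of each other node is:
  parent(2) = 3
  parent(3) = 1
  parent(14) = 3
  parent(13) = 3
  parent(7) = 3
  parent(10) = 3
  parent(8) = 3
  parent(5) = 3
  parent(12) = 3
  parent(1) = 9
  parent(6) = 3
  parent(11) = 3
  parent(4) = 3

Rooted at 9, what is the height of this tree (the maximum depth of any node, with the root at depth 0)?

A deepest node is 13, reached by 9–1–3–13.
That path has 3 edges, so the height is 3.

3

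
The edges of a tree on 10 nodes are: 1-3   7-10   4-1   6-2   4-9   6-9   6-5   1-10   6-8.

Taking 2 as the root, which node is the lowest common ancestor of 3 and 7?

Path 3→root: 3 1 4 9 6 2; path 7→root: 7 10 1 4 9 6 2.
First common node: 1.

1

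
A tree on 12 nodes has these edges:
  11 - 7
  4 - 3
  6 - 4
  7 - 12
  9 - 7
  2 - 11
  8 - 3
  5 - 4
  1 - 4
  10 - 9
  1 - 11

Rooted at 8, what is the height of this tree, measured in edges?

7

A deepest node is 10, reached by 8–3–4–1–11–7–9–10.
That path has 7 edges, so the height is 7.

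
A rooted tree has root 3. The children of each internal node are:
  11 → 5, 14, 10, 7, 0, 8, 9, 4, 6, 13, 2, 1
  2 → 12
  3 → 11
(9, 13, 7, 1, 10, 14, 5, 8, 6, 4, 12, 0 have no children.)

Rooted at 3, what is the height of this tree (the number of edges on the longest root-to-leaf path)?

A deepest node is 12, reached by 3 – 11 – 2 – 12.
That path has 3 edges, so the height is 3.

3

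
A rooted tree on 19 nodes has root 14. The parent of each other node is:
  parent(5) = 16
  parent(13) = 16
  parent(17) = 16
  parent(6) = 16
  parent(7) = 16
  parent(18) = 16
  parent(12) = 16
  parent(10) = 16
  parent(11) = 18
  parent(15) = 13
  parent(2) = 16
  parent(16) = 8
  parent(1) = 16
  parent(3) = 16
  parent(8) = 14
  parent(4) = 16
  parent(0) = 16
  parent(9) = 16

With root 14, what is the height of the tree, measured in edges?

4

A deepest node is 11, reached by 14 → 8 → 16 → 18 → 11.
That path has 4 edges, so the height is 4.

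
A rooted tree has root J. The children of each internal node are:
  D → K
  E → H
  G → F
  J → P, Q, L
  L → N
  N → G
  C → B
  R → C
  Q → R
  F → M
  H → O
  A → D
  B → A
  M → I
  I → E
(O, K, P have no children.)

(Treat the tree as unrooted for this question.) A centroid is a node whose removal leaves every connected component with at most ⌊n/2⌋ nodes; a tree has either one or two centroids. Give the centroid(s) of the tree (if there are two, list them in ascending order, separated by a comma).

J, L

Delete J: the remaining components have sizes 9, 7, 1. Max 9 ≤ 9, so J is a centroid.
Its neighbour L also leaves a largest component of size 9, so both are centroids.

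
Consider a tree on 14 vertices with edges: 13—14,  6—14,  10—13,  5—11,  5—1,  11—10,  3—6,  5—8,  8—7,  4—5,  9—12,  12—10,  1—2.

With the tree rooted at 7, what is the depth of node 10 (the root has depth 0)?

Path from 7 to 10: 7–8–5–11–10, which has 4 edges.

4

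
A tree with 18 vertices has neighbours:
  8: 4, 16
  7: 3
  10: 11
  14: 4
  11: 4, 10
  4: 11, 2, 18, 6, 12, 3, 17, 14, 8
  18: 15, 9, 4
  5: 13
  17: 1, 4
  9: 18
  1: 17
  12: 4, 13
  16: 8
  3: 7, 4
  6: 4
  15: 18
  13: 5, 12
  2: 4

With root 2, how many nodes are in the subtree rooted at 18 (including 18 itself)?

18's subtree: {18, 15, 9}, size 3.

3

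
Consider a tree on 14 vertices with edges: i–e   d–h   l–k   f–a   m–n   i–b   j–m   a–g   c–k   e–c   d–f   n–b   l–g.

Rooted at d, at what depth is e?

7

Path from d to e: d → f → a → g → l → k → c → e, which has 7 edges.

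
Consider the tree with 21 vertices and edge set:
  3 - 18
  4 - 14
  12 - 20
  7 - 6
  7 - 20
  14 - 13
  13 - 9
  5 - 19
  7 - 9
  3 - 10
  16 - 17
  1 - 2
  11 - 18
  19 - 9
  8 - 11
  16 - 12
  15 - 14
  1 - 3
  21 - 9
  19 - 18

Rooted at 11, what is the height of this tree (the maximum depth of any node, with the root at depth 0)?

The longest root-to-leaf path is 11 → 18 → 19 → 9 → 7 → 20 → 12 → 16 → 17 (8 edges).

8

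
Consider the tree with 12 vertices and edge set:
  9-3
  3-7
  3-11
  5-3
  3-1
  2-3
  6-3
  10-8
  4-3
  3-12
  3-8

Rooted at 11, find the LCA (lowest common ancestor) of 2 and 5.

3

Ancestors of 2 (toward the root): 2, 3, 11.
Ancestors of 5: 5, 3, 11.
The deepest node appearing in both lists is 3.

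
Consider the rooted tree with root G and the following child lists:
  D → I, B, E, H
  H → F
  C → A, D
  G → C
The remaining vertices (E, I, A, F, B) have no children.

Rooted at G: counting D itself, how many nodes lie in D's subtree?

D's subtree: {D, I, H, B, E, F}, size 6.

6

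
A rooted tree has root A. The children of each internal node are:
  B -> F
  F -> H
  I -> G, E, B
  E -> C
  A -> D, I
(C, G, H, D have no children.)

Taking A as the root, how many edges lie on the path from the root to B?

2

Climbing from B to the root: B → I → A. That's 2 steps.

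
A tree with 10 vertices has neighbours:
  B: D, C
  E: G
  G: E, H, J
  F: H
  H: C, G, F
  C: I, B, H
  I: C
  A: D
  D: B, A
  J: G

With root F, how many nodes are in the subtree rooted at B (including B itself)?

B's subtree: {B, D, A}, size 3.

3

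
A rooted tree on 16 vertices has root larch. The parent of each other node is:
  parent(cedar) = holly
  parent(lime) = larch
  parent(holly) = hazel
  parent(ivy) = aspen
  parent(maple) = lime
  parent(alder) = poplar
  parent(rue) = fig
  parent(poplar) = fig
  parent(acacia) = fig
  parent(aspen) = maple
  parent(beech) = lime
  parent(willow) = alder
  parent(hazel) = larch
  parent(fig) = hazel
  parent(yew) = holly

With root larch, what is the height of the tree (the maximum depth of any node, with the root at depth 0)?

5

A deepest node is willow, reached by larch–hazel–fig–poplar–alder–willow.
That path has 5 edges, so the height is 5.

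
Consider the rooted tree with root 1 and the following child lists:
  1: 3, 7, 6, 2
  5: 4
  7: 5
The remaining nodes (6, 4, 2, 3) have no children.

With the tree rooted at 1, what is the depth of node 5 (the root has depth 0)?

Climbing from 5 to the root: 5–7–1. That's 2 steps.

2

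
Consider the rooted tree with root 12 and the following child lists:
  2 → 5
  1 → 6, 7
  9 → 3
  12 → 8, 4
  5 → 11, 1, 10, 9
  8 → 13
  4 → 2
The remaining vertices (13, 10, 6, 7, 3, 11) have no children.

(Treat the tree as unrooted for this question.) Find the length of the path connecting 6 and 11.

3

The path is 6 - 1 - 5 - 11, which has 3 edges.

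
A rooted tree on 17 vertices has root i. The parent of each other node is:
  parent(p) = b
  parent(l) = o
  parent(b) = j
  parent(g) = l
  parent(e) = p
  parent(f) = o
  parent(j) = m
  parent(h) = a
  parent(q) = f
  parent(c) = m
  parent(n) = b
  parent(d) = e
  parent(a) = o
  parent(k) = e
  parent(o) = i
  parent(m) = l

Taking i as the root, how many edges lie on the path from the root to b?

5

Path from i to b: i – o – l – m – j – b, which has 5 edges.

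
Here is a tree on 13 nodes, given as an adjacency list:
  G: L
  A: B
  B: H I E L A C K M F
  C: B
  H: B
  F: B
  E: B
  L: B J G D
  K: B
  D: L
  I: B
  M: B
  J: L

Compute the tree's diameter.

3

BFS from D reaches E last, at distance 3; BFS from E confirms no node is farther.
Path: D-L-B-E.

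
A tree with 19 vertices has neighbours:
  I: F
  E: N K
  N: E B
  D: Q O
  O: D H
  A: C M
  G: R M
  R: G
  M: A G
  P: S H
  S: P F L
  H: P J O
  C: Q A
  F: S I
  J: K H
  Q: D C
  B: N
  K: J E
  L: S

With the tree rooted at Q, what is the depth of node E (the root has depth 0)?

Climbing from E to the root: E → K → J → H → O → D → Q. That's 6 steps.

6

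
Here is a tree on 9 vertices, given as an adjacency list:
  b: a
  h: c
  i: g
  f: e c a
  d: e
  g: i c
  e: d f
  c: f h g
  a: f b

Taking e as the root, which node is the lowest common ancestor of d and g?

e

Ancestors of d (toward the root): d, e.
Ancestors of g: g, c, f, e.
The deepest node appearing in both lists is e.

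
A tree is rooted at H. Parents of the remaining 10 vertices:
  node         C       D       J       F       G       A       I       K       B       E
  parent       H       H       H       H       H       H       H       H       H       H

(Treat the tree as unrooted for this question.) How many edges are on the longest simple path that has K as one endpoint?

Distances from K peak at 2, attained at F (I, C, E, B, J, D, A, G also at distance 2).
K – H – F

2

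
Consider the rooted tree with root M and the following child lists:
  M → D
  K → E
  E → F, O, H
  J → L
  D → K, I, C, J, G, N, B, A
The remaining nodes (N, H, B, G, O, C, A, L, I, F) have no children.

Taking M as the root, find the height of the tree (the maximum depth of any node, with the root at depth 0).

A deepest node is F, reached by M → D → K → E → F.
That path has 4 edges, so the height is 4.

4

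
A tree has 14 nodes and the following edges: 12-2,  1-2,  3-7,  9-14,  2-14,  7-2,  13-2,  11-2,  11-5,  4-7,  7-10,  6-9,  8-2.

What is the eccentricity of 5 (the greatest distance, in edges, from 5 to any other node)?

5

The node farthest from 5 is 6, via 5–11–2–14–9–6 — 5 edges.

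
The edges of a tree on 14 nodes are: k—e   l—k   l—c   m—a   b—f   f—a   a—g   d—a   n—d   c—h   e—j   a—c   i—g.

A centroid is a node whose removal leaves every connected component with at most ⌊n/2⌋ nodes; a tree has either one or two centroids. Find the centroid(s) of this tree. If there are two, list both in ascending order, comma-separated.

Delete a: the remaining components have sizes 6, 2, 2, 2, 1. Max 6 ≤ 7, so a is a centroid.
Every other node leaves some component of size > 7, so the centroid is unique.

a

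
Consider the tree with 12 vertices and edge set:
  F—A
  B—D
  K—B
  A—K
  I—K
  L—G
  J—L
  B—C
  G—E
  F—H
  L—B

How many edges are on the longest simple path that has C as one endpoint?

A farthest node from C is H.
The path C – B – K – A – F – H has 5 edges.

5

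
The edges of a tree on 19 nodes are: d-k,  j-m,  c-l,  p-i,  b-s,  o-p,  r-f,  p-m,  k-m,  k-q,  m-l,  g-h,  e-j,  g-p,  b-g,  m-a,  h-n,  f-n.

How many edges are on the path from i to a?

3

Walking from i: i - p - m - a. Length 3.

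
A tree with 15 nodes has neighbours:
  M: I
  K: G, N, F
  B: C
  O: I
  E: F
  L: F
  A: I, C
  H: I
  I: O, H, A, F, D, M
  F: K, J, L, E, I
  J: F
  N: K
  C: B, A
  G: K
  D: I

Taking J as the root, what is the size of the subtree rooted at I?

The subtree rooted at I contains: I, H, A, M, D, O, C, B — 8 nodes.

8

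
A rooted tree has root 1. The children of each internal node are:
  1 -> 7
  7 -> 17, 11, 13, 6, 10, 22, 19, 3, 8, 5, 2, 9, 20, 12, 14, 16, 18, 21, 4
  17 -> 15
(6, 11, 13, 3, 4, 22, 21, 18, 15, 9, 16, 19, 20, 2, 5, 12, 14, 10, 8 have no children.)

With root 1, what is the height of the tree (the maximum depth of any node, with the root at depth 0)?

3

A deepest node is 15, reached by 1–7–17–15.
That path has 3 edges, so the height is 3.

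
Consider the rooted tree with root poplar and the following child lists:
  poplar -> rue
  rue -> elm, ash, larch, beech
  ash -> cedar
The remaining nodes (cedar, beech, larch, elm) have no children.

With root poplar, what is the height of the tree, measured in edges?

3

The longest root-to-leaf path is poplar–rue–ash–cedar (3 edges).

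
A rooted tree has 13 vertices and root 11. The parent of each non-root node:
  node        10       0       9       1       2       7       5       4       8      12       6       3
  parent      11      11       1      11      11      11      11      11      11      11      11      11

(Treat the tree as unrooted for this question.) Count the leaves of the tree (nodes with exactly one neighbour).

11

Degree-1 nodes: 0, 2, 3, 4, 5, 6, 7, 8, 9, 10, 12 — 11 of them.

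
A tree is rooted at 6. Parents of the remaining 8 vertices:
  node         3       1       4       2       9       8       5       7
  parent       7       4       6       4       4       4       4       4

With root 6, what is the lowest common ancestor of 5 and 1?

Path 5→root: 5 4 6; path 1→root: 1 4 6.
First common node: 4.

4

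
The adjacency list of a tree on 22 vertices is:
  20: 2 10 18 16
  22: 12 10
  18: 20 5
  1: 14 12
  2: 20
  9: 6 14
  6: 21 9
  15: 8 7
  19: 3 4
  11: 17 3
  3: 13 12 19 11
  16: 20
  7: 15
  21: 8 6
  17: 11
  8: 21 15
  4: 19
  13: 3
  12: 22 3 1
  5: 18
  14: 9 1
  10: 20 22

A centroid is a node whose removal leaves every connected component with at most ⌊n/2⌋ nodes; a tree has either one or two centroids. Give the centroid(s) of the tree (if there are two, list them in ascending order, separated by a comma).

Removing 12 splits the tree into components of sizes 8, 7, 6; the largest is 8 ≤ ⌊22/2⌋ = 11.
No neighbour of 12 does as well, so 12 is the unique centroid.

12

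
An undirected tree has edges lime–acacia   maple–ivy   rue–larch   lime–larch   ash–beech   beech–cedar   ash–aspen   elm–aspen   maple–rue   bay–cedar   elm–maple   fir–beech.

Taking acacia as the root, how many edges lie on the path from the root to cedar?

9

Climbing from cedar to the root: cedar – beech – ash – aspen – elm – maple – rue – larch – lime – acacia. That's 9 steps.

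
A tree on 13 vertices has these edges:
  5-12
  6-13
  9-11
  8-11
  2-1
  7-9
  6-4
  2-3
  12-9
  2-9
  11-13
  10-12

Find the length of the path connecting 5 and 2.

The path is 5 – 12 – 9 – 2, which has 3 edges.

3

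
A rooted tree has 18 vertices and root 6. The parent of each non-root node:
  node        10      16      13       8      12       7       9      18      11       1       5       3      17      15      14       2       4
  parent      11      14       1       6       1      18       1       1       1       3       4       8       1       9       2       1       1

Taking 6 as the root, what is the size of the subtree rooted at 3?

The subtree rooted at 3 contains: 3, 1, 4, 12, 11, 2, 13, 18, 17, 9, 5, 10, 14, 7, 15, 16 — 16 nodes.

16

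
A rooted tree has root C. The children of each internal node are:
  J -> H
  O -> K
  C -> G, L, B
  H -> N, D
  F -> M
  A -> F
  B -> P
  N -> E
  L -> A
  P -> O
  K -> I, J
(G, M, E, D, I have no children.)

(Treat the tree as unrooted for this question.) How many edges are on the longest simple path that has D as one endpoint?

11

A farthest node from D is M.
The path D-H-J-K-O-P-B-C-L-A-F-M has 11 edges.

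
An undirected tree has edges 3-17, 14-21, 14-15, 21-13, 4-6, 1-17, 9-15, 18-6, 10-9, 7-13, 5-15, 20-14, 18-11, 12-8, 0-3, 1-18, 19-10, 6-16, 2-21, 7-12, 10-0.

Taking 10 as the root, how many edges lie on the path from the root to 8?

Path from 10 to 8: 10–9–15–14–21–13–7–12–8, which has 8 edges.

8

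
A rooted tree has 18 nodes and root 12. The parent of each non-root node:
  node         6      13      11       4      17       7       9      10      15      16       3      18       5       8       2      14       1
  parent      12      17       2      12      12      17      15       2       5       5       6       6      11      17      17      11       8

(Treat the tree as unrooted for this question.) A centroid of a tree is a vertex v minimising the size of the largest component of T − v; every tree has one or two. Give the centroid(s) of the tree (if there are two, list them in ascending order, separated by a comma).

Removing 17 splits the tree into components of sizes 8, 5, 2, 1, 1; the largest is 8 ≤ ⌊18/2⌋ = 9.
Every other node leaves some component of size > 9, so the centroid is unique.

17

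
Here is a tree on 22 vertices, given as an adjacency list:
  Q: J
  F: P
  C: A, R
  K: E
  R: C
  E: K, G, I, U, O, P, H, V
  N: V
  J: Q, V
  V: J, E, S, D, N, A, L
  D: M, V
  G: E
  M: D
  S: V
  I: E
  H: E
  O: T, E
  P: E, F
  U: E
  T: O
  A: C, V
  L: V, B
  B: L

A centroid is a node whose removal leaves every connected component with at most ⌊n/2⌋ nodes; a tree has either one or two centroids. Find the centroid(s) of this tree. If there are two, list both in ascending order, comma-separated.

V

If V is removed the pieces have sizes 10, 3, 2, 2, 2, 1, 1, all ≤ ⌊22/2⌋ = 11.
No neighbour of V does as well, so V is the unique centroid.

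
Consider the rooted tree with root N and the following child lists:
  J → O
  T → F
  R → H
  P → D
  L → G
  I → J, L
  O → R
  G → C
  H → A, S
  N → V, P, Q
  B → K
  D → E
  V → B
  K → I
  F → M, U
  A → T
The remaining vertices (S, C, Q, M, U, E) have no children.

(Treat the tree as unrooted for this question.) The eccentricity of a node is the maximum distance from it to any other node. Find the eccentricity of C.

11

The node farthest from C is U (M also at distance 11), via C–G–L–I–J–O–R–H–A–T–F–U — 11 edges.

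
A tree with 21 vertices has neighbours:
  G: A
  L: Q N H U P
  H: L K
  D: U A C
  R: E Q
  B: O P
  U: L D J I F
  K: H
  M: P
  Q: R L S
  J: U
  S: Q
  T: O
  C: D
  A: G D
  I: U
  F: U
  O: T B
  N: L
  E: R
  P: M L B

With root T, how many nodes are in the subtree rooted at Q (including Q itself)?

4

Q's subtree: {Q, R, S, E}, size 4.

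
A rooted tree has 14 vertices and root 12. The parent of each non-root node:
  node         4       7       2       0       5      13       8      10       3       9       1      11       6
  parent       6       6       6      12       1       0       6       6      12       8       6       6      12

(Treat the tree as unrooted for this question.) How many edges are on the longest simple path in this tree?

A longest path is 13–0–12–6–1–5, with 5 edges.

5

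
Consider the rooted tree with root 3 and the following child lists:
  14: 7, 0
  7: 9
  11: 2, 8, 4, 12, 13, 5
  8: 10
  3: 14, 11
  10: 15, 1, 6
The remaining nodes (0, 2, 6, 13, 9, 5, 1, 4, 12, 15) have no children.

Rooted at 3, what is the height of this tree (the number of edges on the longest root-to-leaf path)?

The longest root-to-leaf path is 3 → 11 → 8 → 10 → 15 (4 edges).

4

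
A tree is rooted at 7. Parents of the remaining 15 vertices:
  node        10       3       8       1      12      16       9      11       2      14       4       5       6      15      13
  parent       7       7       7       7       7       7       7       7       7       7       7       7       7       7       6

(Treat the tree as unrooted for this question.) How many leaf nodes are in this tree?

14

Degree-1 nodes: 1, 2, 3, 4, 5, 8, 9, 10, 11, 12, 13, 14, 15, 16 — 14 of them.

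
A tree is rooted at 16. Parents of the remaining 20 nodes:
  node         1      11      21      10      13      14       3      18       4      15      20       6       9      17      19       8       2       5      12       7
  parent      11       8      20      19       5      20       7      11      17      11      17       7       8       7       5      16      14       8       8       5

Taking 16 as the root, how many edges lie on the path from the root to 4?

16–8–5–7–17–4 — 5 edges.

5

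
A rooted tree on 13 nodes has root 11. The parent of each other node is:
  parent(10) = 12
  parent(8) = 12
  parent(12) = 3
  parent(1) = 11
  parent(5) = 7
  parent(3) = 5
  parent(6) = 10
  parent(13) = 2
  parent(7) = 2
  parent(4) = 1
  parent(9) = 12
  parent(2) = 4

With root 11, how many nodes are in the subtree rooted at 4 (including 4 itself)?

11

Descendants of 4 (including itself): 4, 2, 7, 13, 5, 3, 12, 10, 9, 8, 6. That's 11.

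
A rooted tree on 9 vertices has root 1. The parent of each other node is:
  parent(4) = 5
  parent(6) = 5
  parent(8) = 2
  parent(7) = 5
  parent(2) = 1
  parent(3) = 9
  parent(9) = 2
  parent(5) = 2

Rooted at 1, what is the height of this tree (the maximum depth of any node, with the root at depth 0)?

3

6 sits deepest: 1 → 2 → 5 → 6 — 3 edges from the root.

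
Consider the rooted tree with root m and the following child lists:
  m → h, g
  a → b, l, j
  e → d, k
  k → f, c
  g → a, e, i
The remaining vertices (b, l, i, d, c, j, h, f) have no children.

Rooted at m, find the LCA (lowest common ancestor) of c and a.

Ancestors of c (toward the root): c, k, e, g, m.
Ancestors of a: a, g, m.
The deepest node appearing in both lists is g.

g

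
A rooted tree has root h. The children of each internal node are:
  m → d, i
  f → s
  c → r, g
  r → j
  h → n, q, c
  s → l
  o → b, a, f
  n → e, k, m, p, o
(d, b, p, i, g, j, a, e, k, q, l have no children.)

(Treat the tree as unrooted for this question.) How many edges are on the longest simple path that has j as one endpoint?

8

A farthest node from j is l.
The path j–r–c–h–n–o–f–s–l has 8 edges.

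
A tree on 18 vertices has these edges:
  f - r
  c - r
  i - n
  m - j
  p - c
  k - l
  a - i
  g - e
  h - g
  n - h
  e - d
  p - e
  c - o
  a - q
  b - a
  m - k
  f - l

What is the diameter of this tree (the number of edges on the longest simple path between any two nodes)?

A longest path is q – a – i – n – h – g – e – p – c – r – f – l – k – m – j, with 14 edges.

14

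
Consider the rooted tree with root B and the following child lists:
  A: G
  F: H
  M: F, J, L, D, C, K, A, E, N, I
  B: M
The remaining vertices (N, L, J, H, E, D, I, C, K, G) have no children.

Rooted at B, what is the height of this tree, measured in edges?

3

The longest root-to-leaf path is B – M – A – G (3 edges).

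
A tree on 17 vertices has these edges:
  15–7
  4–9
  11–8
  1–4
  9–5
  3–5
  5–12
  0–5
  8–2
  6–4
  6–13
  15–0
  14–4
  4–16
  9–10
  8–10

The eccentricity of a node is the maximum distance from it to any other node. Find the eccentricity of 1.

6

Distances from 1 peak at 6, attained at 7.
1 – 4 – 9 – 5 – 0 – 15 – 7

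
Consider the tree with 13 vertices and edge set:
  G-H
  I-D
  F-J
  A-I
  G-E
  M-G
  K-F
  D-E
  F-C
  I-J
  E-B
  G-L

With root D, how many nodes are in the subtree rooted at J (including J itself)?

The subtree rooted at J contains: J, F, C, K — 4 nodes.

4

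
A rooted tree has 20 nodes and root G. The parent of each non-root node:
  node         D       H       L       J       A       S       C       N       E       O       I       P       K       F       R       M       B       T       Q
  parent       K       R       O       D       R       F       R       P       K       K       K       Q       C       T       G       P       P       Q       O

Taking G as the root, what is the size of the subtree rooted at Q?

8

Q's subtree: {Q, T, P, F, B, M, N, S}, size 8.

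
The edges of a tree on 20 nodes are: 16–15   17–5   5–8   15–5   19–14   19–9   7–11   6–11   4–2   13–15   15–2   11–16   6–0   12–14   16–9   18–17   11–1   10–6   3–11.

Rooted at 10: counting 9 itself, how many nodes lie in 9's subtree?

4

The subtree rooted at 9 contains: 9, 19, 14, 12 — 4 nodes.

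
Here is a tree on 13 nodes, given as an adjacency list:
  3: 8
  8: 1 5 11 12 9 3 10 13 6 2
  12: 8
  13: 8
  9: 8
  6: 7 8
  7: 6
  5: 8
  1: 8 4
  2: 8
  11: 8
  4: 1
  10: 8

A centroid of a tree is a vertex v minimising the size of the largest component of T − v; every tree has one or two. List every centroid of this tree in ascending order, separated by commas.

8

If 8 is removed the pieces have sizes 2, 2, 1, 1, 1, 1, 1, 1, 1, 1, all ≤ ⌊13/2⌋ = 6.
Every other node leaves some component of size > 6, so the centroid is unique.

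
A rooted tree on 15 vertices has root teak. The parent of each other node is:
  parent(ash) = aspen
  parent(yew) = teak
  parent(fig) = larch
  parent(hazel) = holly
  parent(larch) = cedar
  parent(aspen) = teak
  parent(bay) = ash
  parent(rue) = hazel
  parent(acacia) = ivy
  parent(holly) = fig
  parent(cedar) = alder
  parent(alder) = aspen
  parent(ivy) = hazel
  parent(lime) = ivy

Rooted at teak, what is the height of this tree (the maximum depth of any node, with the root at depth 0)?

9

The longest root-to-leaf path is teak – aspen – alder – cedar – larch – fig – holly – hazel – ivy – lime (9 edges).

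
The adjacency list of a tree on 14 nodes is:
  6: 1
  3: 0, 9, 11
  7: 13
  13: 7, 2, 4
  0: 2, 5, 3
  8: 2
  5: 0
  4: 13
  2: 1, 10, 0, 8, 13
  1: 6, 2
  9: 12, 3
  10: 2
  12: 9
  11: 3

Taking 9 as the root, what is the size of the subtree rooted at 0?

10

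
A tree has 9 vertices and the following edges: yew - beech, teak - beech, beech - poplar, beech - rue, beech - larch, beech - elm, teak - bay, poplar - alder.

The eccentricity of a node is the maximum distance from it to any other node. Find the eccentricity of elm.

3

Distances from elm peak at 3, attained at alder (bay also at distance 3).
elm–beech–poplar–alder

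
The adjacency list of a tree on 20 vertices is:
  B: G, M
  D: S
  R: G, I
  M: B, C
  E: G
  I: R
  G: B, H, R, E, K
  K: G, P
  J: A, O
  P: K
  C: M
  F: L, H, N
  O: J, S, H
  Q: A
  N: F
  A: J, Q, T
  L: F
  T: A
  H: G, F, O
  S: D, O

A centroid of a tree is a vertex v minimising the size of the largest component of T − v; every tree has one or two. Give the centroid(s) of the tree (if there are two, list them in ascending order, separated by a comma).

H

Removing H splits the tree into components of sizes 9, 7, 3; the largest is 9 ≤ ⌊20/2⌋ = 10.
No neighbour of H does as well, so H is the unique centroid.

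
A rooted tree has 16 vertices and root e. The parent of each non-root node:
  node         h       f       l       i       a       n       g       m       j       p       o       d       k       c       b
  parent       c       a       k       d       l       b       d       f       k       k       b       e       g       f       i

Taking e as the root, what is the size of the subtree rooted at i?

The subtree rooted at i contains: i, b, n, o — 4 nodes.

4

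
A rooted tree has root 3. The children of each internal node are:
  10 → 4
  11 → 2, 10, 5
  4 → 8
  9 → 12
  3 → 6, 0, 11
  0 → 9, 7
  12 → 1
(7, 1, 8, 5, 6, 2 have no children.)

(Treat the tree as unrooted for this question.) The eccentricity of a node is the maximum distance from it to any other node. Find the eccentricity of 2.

A farthest node from 2 is 1.
The path 2–11–3–0–9–12–1 has 6 edges.

6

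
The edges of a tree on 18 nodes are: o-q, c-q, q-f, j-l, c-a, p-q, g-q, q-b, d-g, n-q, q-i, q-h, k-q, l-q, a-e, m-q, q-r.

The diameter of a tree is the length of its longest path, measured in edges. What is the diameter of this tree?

A longest path is e–a–c–q–l–j, with 5 edges.

5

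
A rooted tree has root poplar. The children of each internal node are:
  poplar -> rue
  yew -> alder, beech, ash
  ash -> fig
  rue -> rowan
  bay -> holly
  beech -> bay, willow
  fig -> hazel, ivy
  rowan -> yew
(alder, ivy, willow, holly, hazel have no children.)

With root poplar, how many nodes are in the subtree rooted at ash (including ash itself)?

4

Descendants of ash (including itself): ash, fig, ivy, hazel. That's 4.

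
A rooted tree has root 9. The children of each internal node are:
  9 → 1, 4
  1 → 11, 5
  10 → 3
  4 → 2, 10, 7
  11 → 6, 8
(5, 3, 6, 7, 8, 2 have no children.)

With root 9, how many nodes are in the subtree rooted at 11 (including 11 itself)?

The subtree rooted at 11 contains: 11, 6, 8 — 3 nodes.

3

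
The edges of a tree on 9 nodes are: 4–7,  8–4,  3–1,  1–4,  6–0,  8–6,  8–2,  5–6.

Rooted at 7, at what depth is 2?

3

7–4–8–2 — 3 edges.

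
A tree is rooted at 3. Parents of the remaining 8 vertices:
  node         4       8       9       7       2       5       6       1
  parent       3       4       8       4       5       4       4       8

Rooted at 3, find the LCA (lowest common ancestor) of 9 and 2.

Path 9→root: 9 8 4 3; path 2→root: 2 5 4 3.
First common node: 4.

4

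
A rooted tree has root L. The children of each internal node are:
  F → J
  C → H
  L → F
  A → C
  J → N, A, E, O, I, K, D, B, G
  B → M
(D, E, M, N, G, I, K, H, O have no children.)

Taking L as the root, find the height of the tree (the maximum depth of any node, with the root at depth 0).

A deepest node is H, reached by L-F-J-A-C-H.
That path has 5 edges, so the height is 5.

5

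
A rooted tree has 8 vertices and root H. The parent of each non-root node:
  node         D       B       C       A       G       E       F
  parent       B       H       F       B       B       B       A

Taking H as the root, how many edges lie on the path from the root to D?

2

Climbing from D to the root: D → B → H. That's 2 steps.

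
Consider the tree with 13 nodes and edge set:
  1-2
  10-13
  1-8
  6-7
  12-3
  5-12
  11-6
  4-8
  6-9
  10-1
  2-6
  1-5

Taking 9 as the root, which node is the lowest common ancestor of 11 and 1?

Path 11→root: 11 6 9; path 1→root: 1 2 6 9.
First common node: 6.

6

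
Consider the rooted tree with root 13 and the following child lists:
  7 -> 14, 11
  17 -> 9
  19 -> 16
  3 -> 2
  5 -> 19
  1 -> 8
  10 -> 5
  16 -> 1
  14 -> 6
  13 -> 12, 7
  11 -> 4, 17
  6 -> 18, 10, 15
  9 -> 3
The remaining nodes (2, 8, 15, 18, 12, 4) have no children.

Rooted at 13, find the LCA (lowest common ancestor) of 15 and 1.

15's ancestor chain is 15, 6, 14, 7, 13 and 1's is 1, 16, 19, 5, 10, 6, 14, 7, 13; they first meet at 6.

6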